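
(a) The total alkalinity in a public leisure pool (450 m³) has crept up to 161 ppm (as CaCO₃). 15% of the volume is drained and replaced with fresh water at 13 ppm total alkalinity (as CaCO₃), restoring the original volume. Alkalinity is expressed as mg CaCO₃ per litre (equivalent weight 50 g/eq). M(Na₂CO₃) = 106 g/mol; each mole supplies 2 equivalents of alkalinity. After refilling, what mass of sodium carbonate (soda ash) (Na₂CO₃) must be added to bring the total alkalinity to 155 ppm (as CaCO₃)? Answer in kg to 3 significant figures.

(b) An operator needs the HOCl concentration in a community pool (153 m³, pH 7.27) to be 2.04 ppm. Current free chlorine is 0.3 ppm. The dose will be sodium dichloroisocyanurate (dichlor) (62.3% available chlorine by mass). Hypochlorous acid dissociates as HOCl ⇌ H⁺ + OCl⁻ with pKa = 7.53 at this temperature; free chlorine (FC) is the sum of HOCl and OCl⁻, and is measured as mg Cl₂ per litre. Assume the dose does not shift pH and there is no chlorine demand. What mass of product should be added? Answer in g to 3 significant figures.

(a) 7.73 kg; (b) 703 g

(a) Volume: 450 m³ = 450,000 L.
(a) After draining 15% and refilling: 161 × 0.85 + 13 × 0.15 = 138.8 ppm.
(a) Deficit to target: 155 − 138.8 = 16.2 mg/L.
(a) As CaCO₃: 16.2 mg/L × 450,000 L = 7290 g; ÷ 50 g/eq ÷ 2 = 72.9 mol Na₂CO₃.
(a) Mass: 72.9 × 106 = 7727 g.

(b) Volume: 153 m³ = 153,000 L.
(b) [OCl⁻]/[HOCl] = 10^(pH − pKa) = 10^(7.27 − 7.53) = 0.5495; fraction as HOCl = 1/(1 + 0.5495) = 0.6454.
(b) Free chlorine required for 2.04 ppm HOCl: 2.04 / 0.6454 = 3.161 ppm.
(b) FC to add: 3.161 − 0.3 = 2.861 mg/L as Cl₂.
(b) Cl₂ equivalent: 2.861 mg/L × 153,000 L = 437.7 g.
(b) Product at 62.3% available Cl: 437.7 / 0.623 = 702.6 g.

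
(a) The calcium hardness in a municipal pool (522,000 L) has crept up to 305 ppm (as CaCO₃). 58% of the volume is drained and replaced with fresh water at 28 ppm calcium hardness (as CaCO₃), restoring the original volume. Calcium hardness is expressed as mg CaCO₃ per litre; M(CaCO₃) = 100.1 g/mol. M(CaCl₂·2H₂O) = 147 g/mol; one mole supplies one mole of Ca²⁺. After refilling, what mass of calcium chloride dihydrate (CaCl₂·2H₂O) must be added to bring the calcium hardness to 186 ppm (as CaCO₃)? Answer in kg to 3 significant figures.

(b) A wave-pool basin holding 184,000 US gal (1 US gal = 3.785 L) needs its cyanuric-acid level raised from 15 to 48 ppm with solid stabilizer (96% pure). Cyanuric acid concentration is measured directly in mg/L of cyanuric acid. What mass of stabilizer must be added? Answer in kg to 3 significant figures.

(a) 31.9 kg; (b) 23.9 kg

(a) After draining 58% and refilling: 305 × 0.42 + 28 × 0.58 = 144.34 ppm.
(a) Deficit to target: 186 − 144.34 = 41.66 mg/L.
(a) As CaCO₃: 41.66 mg/L × 522,000 L = 21,750 g; ÷ 100.1 = 217.2 mol Ca²⁺.
(a) Mass: 217.2 × 147 = 31,940 g.

(b) Volume: 184,000 US gal × 3.785 L/gal = 696,440 L.
(b) CYA to add: (48 − 15) = 33 mg/L × 696,440 L = 22,980 g cyanuric acid.
(b) At 96% purity: 22,980 / 0.96 = 23,940 g product.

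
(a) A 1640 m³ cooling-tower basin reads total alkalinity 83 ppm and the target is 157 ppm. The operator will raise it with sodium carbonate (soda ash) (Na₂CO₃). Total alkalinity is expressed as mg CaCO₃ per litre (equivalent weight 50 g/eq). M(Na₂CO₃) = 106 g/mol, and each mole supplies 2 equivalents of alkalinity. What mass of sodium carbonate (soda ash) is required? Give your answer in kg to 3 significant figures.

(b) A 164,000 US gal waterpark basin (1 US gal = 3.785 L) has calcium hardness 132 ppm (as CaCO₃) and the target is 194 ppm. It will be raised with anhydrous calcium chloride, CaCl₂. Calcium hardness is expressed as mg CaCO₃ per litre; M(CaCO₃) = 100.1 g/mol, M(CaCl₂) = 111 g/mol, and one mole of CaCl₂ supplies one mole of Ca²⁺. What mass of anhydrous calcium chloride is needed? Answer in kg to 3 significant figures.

(a) 129 kg; (b) 42.7 kg

(a) Volume: 1640 m³ = 1,640,000 L.
(a) Alkalinity to add: (157 − 83) = 74 mg/L as CaCO₃ × 1,640,000 L = 121,400 g as CaCO₃.
(a) Equivalents: 121,400 g ÷ 50 g/eq = 2427 eq.
(a) Each mole of Na₂CO₃ supplies 2 eq, so 2427 / 2 = 1214 mol.
(a) Mass: 1214 mol × 106 g/mol = 128,600 g.

(b) Volume: 164,000 US gal × 3.785 L/gal = 620,740 L.
(b) Hardness to add: (194 − 132) = 62 mg/L as CaCO₃ × 620,740 L = 38,490 g as CaCO₃.
(b) Moles of Ca²⁺ (1 mol Ca²⁺ ≡ 1 mol CaCO₃): 38,490 / 100.1 g/mol = 384.5 mol.
(b) Mass of CaCl₂: 384.5 × 111 = 42,680 g.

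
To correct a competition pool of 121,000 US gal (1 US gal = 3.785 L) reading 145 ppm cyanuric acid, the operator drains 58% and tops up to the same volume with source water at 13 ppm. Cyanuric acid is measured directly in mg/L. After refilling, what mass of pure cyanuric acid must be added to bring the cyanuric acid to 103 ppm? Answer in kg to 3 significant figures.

Volume: 121,000 US gal × 3.785 L/gal = 457,985 L.
After draining 58% and refilling: 145 × 0.42 + 13 × 0.58 = 68.44 ppm.
Deficit to target: 103 − 68.44 = 34.56 mg/L.
Mass: 34.56 mg/L × 457,985 L = 15,830 g cyanuric acid.

15.8 kg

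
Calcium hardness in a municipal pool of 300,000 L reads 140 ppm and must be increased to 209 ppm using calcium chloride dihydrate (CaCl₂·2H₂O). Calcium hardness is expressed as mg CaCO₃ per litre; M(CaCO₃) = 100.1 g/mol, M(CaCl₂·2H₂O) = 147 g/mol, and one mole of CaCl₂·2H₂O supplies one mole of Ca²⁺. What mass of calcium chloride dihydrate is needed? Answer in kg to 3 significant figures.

30.4 kg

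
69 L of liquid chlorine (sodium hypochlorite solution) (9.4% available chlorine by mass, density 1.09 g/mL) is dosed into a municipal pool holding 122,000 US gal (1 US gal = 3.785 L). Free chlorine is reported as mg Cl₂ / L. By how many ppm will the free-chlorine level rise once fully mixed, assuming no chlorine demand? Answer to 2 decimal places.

15.31 ppm

Volume: 122,000 US gal × 3.785 L/gal = 461,770 L.
Mass of solution: 69 L × 1000 mL/L × 1.09 g/mL = 75,210 g.
Available chlorine delivered: 75,210 g × 0.094 = 7070 g as Cl₂.
Concentration rise: 7070 g / 461,770 L = 15.31 mg/L = 15.31 ppm.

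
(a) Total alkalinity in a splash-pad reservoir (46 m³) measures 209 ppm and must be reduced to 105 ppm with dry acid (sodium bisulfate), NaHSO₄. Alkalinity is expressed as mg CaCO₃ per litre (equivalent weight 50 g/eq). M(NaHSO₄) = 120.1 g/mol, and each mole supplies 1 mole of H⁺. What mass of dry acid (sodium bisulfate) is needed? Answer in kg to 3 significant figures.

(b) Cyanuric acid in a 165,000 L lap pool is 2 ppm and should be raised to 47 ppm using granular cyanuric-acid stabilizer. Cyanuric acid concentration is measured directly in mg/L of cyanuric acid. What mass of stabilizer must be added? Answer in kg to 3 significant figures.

(a) 11.5 kg; (b) 7.42 kg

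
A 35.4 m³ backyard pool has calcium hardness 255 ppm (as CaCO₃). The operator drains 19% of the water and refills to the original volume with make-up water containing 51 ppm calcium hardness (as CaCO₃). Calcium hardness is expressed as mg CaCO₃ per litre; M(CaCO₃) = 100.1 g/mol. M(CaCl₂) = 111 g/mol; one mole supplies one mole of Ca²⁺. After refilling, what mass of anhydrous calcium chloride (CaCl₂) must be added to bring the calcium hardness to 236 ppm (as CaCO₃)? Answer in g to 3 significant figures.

776 g

Volume: 35.4 m³ = 35,400 L.
After draining 19% and refilling: 255 × 0.81 + 51 × 0.19 = 216.24 ppm.
Deficit to target: 236 − 216.24 = 19.76 mg/L.
As CaCO₃: 19.76 mg/L × 35,400 L = 699.5 g; ÷ 100.1 = 6.988 mol Ca²⁺.
Mass: 6.988 × 111 = 775.7 g.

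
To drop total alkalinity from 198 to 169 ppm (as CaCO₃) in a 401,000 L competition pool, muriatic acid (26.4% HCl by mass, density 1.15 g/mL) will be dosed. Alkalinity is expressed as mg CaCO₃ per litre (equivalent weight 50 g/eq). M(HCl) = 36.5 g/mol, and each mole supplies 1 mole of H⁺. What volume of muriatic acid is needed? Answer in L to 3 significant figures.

28.0 L

Alkalinity to neutralize: (198 − 169) = 29 mg/L as CaCO₃ × 401,000 L = 11,630 g as CaCO₃.
Equivalents of H⁺ required: 11,630 ÷ 50 g/eq = 232.6 eq = 232.6 mol HCl.
Mass of HCl: 232.6 × 36.5 = 8489 g.
Mass of 26.4% solution: 8489 / 0.264 = 32,160 g.
Volume: 32,160 g ÷ 1.15 g/mL = 27,960 mL.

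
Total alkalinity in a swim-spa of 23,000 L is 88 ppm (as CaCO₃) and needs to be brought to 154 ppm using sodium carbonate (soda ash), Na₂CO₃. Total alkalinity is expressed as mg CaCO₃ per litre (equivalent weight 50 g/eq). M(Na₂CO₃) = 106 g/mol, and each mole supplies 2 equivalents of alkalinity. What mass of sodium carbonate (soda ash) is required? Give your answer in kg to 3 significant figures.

1.61 kg

Alkalinity to add: (154 − 88) = 66 mg/L as CaCO₃ × 23,000 L = 1518 g as CaCO₃.
Equivalents: 1518 g ÷ 50 g/eq = 30.36 eq.
Each mole of Na₂CO₃ supplies 2 eq, so 30.36 / 2 = 15.18 mol.
Mass: 15.18 mol × 106 g/mol = 1609 g.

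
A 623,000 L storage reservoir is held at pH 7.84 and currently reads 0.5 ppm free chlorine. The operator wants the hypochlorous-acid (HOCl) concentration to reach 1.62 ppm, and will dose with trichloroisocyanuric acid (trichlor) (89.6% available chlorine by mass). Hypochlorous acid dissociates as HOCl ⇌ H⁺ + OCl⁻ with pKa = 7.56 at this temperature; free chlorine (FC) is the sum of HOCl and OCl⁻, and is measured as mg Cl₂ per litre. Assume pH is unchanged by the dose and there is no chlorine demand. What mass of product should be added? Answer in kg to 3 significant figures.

2.93 kg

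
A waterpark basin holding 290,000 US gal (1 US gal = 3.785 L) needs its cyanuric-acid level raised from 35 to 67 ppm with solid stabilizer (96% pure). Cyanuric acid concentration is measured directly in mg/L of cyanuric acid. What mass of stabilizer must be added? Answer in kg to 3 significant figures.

36.6 kg

Volume: 290,000 US gal × 3.785 L/gal = 1,097,650 L.
CYA to add: (67 − 35) = 32 mg/L × 1,097,650 L = 35,120 g cyanuric acid.
At 96% purity: 35,120 / 0.96 = 36,590 g product.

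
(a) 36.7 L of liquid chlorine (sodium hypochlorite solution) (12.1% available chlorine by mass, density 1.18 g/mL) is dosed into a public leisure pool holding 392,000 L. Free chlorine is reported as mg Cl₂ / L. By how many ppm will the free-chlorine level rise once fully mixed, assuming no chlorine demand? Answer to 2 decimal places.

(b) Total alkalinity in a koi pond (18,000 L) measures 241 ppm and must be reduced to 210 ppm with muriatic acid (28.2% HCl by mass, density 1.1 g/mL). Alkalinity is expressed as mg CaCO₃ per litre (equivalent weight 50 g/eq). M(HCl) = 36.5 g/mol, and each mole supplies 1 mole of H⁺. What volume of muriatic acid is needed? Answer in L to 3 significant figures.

(a) 13.37 ppm; (b) 1.31 L

(a) Mass of solution: 36.7 L × 1000 mL/L × 1.18 g/mL = 43,310 g.
(a) Available chlorine delivered: 43,310 g × 0.121 = 5240 g as Cl₂.
(a) Concentration rise: 5240 g / 392,000 L = 13.37 mg/L = 13.37 ppm.

(b) Alkalinity to neutralize: (241 − 210) = 31 mg/L as CaCO₃ × 18,000 L = 558 g as CaCO₃.
(b) Equivalents of H⁺ required: 558 ÷ 50 g/eq = 11.16 eq = 11.16 mol HCl.
(b) Mass of HCl: 11.16 × 36.5 = 407.3 g.
(b) Mass of 28.2% solution: 407.3 / 0.282 = 1444 g.
(b) Volume: 1444 g ÷ 1.1 g/mL = 1313 mL.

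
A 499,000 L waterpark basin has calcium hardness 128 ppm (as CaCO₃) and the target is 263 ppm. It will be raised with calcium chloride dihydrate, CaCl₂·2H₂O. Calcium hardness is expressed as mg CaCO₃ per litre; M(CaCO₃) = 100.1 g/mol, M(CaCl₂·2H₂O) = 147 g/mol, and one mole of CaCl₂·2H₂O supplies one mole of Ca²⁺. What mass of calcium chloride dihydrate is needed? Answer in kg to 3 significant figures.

98.9 kg

Hardness to add: (263 − 128) = 135 mg/L as CaCO₃ × 499,000 L = 67,360 g as CaCO₃.
Moles of Ca²⁺ (1 mol Ca²⁺ ≡ 1 mol CaCO₃): 67,360 / 100.1 g/mol = 673 mol.
Mass of CaCl₂·2H₂O: 673 × 147 = 98,930 g.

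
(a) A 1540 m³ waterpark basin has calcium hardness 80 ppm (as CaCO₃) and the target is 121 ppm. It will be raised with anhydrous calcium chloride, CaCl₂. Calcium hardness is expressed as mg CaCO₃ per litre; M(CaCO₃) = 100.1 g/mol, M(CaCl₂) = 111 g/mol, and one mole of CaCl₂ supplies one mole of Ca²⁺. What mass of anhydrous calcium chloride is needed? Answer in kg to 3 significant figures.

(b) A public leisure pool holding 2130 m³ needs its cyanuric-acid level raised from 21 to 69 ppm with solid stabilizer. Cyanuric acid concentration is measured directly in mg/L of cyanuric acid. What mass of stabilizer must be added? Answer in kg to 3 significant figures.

(a) 70.0 kg; (b) 102 kg

(a) Volume: 1540 m³ = 1,540,000 L.
(a) Hardness to add: (121 − 80) = 41 mg/L as CaCO₃ × 1,540,000 L = 63,140 g as CaCO₃.
(a) Moles of Ca²⁺ (1 mol Ca²⁺ ≡ 1 mol CaCO₃): 63,140 / 100.1 g/mol = 630.8 mol.
(a) Mass of CaCl₂: 630.8 × 111 = 70,020 g.

(b) Volume: 2130 m³ = 2,130,000 L.
(b) CYA to add: (69 − 21) = 48 mg/L × 2,130,000 L = 102,200 g cyanuric acid.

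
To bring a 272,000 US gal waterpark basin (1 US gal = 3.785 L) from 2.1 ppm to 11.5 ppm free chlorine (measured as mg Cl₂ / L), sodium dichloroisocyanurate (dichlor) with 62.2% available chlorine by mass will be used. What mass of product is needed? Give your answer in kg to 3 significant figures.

15.6 kg

Volume: 272,000 US gal × 3.785 L/gal = 1,029,520 L.
Chlorine deficit: 11.5 − 2.1 = 9.4 ppm = 9.4 mg/L as Cl₂.
Cl₂ equivalent needed: 9.4 mg/L × 1,029,520 L = 9,677,000 mg = 9677 g.
Product at 62.2% available chlorine: 9677 / 0.622 = 15,560 g.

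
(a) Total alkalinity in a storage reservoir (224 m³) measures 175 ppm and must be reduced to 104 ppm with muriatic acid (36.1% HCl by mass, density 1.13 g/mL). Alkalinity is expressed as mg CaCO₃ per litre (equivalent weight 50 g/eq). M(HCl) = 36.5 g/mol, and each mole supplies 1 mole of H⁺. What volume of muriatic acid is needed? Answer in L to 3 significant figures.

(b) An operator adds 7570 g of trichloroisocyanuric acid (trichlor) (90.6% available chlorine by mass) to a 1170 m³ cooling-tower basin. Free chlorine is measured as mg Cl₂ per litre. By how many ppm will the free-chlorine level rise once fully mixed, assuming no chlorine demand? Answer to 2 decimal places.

(a) Volume: 224 m³ = 224,000 L.
(a) Alkalinity to neutralize: (175 − 104) = 71 mg/L as CaCO₃ × 224,000 L = 15,900 g as CaCO₃.
(a) Equivalents of H⁺ required: 15,900 ÷ 50 g/eq = 318.1 eq = 318.1 mol HCl.
(a) Mass of HCl: 318.1 × 36.5 = 11,610 g.
(a) Mass of 36.1% solution: 11,610 / 0.361 = 32,160 g.
(a) Volume: 32,160 g ÷ 1.13 g/mL = 28,460 mL.

(b) Volume: 1170 m³ = 1,170,000 L.
(b) Available chlorine delivered: 7570 g × 0.906 = 6858 g as Cl₂.
(b) Concentration rise: 6858 g / 1,170,000 L = 5.862 mg/L = 5.86 ppm.

(a) 28.5 L; (b) 5.86 ppm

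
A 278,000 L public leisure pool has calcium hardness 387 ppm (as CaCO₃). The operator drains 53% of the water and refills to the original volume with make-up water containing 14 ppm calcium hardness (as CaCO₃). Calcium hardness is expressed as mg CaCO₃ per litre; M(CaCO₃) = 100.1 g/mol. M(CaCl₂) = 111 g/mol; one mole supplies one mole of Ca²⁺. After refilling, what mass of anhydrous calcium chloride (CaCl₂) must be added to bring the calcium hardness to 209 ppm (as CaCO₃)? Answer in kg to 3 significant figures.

6.07 kg

After draining 53% and refilling: 387 × 0.47 + 14 × 0.53 = 189.31 ppm.
Deficit to target: 209 − 189.31 = 19.69 mg/L.
As CaCO₃: 19.69 mg/L × 278,000 L = 5474 g; ÷ 100.1 = 54.68 mol Ca²⁺.
Mass: 54.68 × 111 = 6070 g.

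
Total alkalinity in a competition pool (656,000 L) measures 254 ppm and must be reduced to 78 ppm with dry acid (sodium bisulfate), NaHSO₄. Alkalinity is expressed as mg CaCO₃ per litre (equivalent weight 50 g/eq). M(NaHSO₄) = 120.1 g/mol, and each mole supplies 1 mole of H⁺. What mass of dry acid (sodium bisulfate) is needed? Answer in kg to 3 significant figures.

Alkalinity to neutralize: (254 − 78) = 176 mg/L as CaCO₃ × 656,000 L = 115,500 g as CaCO₃.
Equivalents of H⁺ required: 115,500 ÷ 50 g/eq = 2309 eq = 2309 mol NaHSO₄.
Mass of NaHSO₄: 2309 × 120.1 = 277,300 g.

277 kg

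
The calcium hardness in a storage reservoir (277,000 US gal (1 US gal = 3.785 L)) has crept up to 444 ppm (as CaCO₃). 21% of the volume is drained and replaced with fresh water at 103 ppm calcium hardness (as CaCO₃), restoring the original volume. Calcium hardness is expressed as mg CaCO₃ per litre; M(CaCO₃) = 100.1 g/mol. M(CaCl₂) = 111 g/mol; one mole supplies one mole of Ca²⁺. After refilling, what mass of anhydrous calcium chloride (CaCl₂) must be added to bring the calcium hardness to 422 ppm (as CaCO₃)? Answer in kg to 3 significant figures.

57.7 kg

Volume: 277,000 US gal × 3.785 L/gal = 1,048,445 L.
After draining 21% and refilling: 444 × 0.79 + 103 × 0.21 = 372.39 ppm.
Deficit to target: 422 − 372.39 = 49.61 mg/L.
As CaCO₃: 49.61 mg/L × 1,048,445 L = 52,010 g; ÷ 100.1 = 519.6 mol Ca²⁺.
Mass: 519.6 × 111 = 57,680 g.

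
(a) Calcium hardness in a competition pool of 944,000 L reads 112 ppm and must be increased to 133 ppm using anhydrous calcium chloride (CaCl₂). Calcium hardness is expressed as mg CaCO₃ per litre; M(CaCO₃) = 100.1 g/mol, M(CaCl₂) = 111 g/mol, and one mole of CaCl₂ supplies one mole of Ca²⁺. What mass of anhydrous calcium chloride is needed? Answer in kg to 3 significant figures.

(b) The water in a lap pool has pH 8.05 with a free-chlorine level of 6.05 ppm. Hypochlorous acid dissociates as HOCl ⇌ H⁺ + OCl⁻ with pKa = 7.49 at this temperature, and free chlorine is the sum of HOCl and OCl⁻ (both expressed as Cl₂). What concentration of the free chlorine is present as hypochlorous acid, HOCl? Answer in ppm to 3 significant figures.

(a) Hardness to add: (133 − 112) = 21 mg/L as CaCO₃ × 944,000 L = 19,820 g as CaCO₃.
(a) Moles of Ca²⁺ (1 mol Ca²⁺ ≡ 1 mol CaCO₃): 19,820 / 100.1 g/mol = 198 mol.
(a) Mass of CaCl₂: 198 × 111 = 21,980 g.

(b) [OCl⁻]/[HOCl] = 10^(pH − pKa) = 10^(8.05 − 7.49) = 10^0.56 = 3.631.
(b) Fraction as HOCl = 1 / (1 + 3.631) = 0.2159.
(b) HOCl = 0.2159 × 6.05 ppm = 1.306 ppm.

(a) 22.0 kg; (b) 1.31 ppm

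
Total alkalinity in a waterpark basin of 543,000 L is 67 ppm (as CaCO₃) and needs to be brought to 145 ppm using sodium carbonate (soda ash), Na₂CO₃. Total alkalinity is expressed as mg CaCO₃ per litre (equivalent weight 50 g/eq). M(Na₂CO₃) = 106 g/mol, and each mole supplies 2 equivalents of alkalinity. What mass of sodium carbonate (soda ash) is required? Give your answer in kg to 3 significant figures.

Alkalinity to add: (145 − 67) = 78 mg/L as CaCO₃ × 543,000 L = 42,350 g as CaCO₃.
Equivalents: 42,350 g ÷ 50 g/eq = 847.1 eq.
Each mole of Na₂CO₃ supplies 2 eq, so 847.1 / 2 = 423.5 mol.
Mass: 423.5 mol × 106 g/mol = 44,900 g.

44.9 kg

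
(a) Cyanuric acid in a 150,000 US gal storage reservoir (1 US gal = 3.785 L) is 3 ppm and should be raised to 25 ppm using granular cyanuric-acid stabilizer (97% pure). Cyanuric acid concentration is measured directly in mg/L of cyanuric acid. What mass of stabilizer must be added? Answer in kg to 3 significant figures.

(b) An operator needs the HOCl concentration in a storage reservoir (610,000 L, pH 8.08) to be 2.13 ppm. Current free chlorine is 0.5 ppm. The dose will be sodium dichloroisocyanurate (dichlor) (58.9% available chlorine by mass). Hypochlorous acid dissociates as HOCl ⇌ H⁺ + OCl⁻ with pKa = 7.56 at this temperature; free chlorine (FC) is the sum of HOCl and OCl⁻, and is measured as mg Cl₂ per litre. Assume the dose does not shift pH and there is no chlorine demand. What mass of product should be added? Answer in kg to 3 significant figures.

(a) 12.9 kg; (b) 8.99 kg

(a) Volume: 150,000 US gal × 3.785 L/gal = 567,750 L.
(a) CYA to add: (25 − 3) = 22 mg/L × 567,750 L = 12,490 g cyanuric acid.
(a) At 97% purity: 12,490 / 0.97 = 12,880 g product.

(b) [OCl⁻]/[HOCl] = 10^(pH − pKa) = 10^(8.08 − 7.56) = 3.311; fraction as HOCl = 1/(1 + 3.311) = 0.2319.
(b) Free chlorine required for 2.13 ppm HOCl: 2.13 / 0.2319 = 9.183 ppm.
(b) FC to add: 9.183 − 0.5 = 8.683 mg/L as Cl₂.
(b) Cl₂ equivalent: 8.683 mg/L × 610,000 L = 5297 g.
(b) Product at 58.9% available Cl: 5297 / 0.589 = 8993 g.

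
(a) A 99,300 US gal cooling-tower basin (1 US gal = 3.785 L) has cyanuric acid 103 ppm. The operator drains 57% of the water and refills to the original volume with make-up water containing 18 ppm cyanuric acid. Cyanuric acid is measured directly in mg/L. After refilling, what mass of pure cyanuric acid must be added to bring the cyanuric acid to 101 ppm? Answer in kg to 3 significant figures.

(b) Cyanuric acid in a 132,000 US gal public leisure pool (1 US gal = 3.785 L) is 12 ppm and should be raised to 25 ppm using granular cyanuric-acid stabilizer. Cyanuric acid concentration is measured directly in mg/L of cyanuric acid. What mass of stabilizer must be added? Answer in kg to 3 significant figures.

(a) 17.5 kg; (b) 6.50 kg

(a) Volume: 99,300 US gal × 3.785 L/gal = 375,850 L.
(a) After draining 57% and refilling: 103 × 0.43 + 18 × 0.57 = 54.55 ppm.
(a) Deficit to target: 101 − 54.55 = 46.45 mg/L.
(a) Mass: 46.45 mg/L × 375,850 L = 17,460 g cyanuric acid.

(b) Volume: 132,000 US gal × 3.785 L/gal = 499,620 L.
(b) CYA to add: (25 − 12) = 13 mg/L × 499,620 L = 6495 g cyanuric acid.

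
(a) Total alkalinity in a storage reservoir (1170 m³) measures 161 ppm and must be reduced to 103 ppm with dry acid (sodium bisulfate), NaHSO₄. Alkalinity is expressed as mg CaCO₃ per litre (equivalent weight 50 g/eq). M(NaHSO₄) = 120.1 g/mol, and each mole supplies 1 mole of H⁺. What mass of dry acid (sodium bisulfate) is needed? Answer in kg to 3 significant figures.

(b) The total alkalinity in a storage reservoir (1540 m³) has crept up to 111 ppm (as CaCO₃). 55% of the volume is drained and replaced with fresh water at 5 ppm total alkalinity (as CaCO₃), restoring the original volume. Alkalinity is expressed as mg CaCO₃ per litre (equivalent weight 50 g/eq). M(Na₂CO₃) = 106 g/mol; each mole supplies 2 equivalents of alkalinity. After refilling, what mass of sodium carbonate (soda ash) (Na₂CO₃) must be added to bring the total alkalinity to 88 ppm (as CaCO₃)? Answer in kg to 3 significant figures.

(a) Volume: 1170 m³ = 1,170,000 L.
(a) Alkalinity to neutralize: (161 − 103) = 58 mg/L as CaCO₃ × 1,170,000 L = 67,860 g as CaCO₃.
(a) Equivalents of H⁺ required: 67,860 ÷ 50 g/eq = 1357 eq = 1357 mol NaHSO₄.
(a) Mass of NaHSO₄: 1357 × 120.1 = 163,000 g.

(b) Volume: 1540 m³ = 1,540,000 L.
(b) After draining 55% and refilling: 111 × 0.45 + 5 × 0.55 = 52.7 ppm.
(b) Deficit to target: 88 − 52.7 = 35.3 mg/L.
(b) As CaCO₃: 35.3 mg/L × 1,540,000 L = 54,360 g; ÷ 50 g/eq ÷ 2 = 543.6 mol Na₂CO₃.
(b) Mass: 543.6 × 106 = 57,620 g.

(a) 163 kg; (b) 57.6 kg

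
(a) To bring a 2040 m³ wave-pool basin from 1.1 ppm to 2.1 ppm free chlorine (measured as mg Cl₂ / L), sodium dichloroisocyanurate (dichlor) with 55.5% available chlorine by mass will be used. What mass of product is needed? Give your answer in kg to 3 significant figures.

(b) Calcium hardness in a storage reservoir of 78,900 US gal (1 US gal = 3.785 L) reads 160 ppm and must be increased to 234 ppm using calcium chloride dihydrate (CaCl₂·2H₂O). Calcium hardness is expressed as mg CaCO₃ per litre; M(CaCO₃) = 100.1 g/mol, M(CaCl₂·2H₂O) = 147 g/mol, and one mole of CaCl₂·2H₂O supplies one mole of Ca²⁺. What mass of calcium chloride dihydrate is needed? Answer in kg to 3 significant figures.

(a) 3.68 kg; (b) 32.5 kg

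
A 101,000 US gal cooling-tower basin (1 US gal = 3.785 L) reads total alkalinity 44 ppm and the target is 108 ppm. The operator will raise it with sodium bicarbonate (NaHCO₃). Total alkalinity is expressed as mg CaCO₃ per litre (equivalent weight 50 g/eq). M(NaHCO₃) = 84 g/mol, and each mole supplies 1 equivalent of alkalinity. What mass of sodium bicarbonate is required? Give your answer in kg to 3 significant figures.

41.1 kg

Volume: 101,000 US gal × 3.785 L/gal = 382,285 L.
Alkalinity to add: (108 − 44) = 64 mg/L as CaCO₃ × 382,285 L = 24,470 g as CaCO₃.
Equivalents: 24,470 g ÷ 50 g/eq = 489.3 eq.
NaHCO₃ supplies 1 eq per mole → 489.3 mol.
Mass: 489.3 mol × 84 g/mol = 41,100 g.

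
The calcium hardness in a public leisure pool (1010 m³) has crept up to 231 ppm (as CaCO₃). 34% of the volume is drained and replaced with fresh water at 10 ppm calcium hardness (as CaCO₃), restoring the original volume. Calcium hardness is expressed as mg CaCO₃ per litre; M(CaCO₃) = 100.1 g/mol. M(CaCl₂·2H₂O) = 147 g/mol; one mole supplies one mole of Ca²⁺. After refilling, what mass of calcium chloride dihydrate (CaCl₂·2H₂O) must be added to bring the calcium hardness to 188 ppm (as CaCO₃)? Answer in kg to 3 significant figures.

47.7 kg

Volume: 1010 m³ = 1,010,000 L.
After draining 34% and refilling: 231 × 0.66 + 10 × 0.34 = 155.86 ppm.
Deficit to target: 188 − 155.86 = 32.14 mg/L.
As CaCO₃: 32.14 mg/L × 1,010,000 L = 32,460 g; ÷ 100.1 = 324.3 mol Ca²⁺.
Mass: 324.3 × 147 = 47,670 g.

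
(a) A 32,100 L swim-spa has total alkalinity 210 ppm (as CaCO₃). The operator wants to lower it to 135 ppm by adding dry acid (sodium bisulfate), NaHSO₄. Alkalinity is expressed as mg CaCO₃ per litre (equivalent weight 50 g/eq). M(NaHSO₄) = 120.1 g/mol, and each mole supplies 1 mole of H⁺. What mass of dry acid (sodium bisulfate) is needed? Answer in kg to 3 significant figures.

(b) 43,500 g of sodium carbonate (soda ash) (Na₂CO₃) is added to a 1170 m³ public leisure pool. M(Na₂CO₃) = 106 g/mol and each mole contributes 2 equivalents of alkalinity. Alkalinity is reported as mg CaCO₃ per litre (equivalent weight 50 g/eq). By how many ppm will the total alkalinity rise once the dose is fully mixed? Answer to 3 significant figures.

(a) Alkalinity to neutralize: (210 − 135) = 75 mg/L as CaCO₃ × 32,100 L = 2408 g as CaCO₃.
(a) Equivalents of H⁺ required: 2408 ÷ 50 g/eq = 48.15 eq = 48.15 mol NaHSO₄.
(a) Mass of NaHSO₄: 48.15 × 120.1 = 5783 g.

(b) Volume: 1170 m³ = 1,170,000 L.
(b) Moles of Na₂CO₃: 43,500 g ÷ 106 g/mol = 410.4 mol → 820.8 eq of alkalinity.
(b) As CaCO₃: 820.8 eq × 50 g/eq = 41,040 g.
(b) Rise: 41,040 g / 1,170,000 L × 1000 = 35.07 mg/L.

(a) 5.78 kg; (b) 35.1 ppm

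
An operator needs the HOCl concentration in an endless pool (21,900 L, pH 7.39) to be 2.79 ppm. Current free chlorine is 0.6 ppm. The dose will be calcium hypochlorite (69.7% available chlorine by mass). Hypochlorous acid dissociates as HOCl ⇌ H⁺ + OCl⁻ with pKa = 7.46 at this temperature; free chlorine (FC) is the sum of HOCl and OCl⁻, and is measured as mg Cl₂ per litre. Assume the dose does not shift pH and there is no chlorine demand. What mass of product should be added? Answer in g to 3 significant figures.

[OCl⁻]/[HOCl] = 10^(pH − pKa) = 10^(7.39 − 7.46) = 0.8511; fraction as HOCl = 1/(1 + 0.8511) = 0.5402.
Free chlorine required for 2.79 ppm HOCl: 2.79 / 0.5402 = 5.165 ppm.
FC to add: 5.165 − 0.6 = 4.565 mg/L as Cl₂.
Cl₂ equivalent: 4.565 mg/L × 21,900 L = 99.97 g.
Product at 69.7% available Cl: 99.97 / 0.697 = 143.4 g.

143 g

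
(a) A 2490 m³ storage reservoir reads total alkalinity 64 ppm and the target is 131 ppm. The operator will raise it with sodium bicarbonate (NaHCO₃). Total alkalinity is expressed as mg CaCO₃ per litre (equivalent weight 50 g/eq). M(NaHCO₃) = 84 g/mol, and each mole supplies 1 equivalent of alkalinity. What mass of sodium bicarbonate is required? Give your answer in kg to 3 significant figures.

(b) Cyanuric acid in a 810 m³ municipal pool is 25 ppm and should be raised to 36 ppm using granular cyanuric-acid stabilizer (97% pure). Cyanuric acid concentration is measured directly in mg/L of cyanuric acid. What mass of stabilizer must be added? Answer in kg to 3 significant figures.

(a) Volume: 2490 m³ = 2,490,000 L.
(a) Alkalinity to add: (131 − 64) = 67 mg/L as CaCO₃ × 2,490,000 L = 166,800 g as CaCO₃.
(a) Equivalents: 166,800 g ÷ 50 g/eq = 3337 eq.
(a) NaHCO₃ supplies 1 eq per mole → 3337 mol.
(a) Mass: 3337 mol × 84 g/mol = 280,300 g.

(b) Volume: 810 m³ = 810,000 L.
(b) CYA to add: (36 − 25) = 11 mg/L × 810,000 L = 8910 g cyanuric acid.
(b) At 97% purity: 8910 / 0.97 = 9186 g product.

(a) 280 kg; (b) 9.19 kg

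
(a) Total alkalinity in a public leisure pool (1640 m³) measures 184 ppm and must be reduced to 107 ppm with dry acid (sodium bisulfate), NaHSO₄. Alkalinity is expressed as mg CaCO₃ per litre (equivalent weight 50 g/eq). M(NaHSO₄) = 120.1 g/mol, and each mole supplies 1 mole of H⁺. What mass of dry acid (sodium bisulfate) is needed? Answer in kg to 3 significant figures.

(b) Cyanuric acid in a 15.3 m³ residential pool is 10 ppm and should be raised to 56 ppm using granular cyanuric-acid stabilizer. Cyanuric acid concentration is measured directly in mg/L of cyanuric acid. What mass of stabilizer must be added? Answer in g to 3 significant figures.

(a) Volume: 1640 m³ = 1,640,000 L.
(a) Alkalinity to neutralize: (184 − 107) = 77 mg/L as CaCO₃ × 1,640,000 L = 126,300 g as CaCO₃.
(a) Equivalents of H⁺ required: 126,300 ÷ 50 g/eq = 2526 eq = 2526 mol NaHSO₄.
(a) Mass of NaHSO₄: 2526 × 120.1 = 303,300 g.

(b) Volume: 15.3 m³ = 15,300 L.
(b) CYA to add: (56 − 10) = 46 mg/L × 15,300 L = 703.8 g cyanuric acid.

(a) 303 kg; (b) 704 g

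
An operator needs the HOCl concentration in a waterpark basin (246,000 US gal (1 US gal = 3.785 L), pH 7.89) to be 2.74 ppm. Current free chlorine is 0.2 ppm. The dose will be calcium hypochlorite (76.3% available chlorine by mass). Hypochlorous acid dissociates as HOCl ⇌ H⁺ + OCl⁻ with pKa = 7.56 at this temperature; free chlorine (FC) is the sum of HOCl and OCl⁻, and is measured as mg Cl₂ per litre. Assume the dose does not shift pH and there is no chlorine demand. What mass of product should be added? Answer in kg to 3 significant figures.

Volume: 246,000 US gal × 3.785 L/gal = 931,110 L.
[OCl⁻]/[HOCl] = 10^(pH − pKa) = 10^(7.89 − 7.56) = 2.138; fraction as HOCl = 1/(1 + 2.138) = 0.3187.
Free chlorine required for 2.74 ppm HOCl: 2.74 / 0.3187 = 8.598 ppm.
FC to add: 8.598 − 0.2 = 8.398 mg/L as Cl₂.
Cl₂ equivalent: 8.398 mg/L × 931,110 L = 7819 g.
Product at 76.3% available Cl: 7819 / 0.763 = 10,250 g.

10.2 kg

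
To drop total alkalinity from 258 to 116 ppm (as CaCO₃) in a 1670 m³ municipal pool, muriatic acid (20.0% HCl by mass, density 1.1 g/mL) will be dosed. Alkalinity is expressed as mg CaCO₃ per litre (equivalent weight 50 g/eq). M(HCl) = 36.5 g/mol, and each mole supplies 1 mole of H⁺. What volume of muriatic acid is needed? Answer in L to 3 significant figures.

787 L

Volume: 1670 m³ = 1,670,000 L.
Alkalinity to neutralize: (258 − 116) = 142 mg/L as CaCO₃ × 1,670,000 L = 237,100 g as CaCO₃.
Equivalents of H⁺ required: 237,100 ÷ 50 g/eq = 4743 eq = 4743 mol HCl.
Mass of HCl: 4743 × 36.5 = 173,100 g.
Mass of 20.0% solution: 173,100 / 0.2 = 865,600 g.
Volume: 865,600 g ÷ 1.1 g/mL = 786,900 mL.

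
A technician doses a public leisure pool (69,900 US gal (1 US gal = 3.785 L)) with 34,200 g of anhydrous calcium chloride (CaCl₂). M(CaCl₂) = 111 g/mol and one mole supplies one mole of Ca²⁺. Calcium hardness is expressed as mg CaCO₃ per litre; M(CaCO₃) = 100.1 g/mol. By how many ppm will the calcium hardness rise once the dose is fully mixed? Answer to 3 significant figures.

Volume: 69,900 US gal × 3.785 L/gal = 264,572 L.
Moles of Ca²⁺: 34,200 g ÷ 111 g/mol = 308.1 mol.
As CaCO₃: 308.1 mol × 100.1 g/mol = 30,840 g.
Rise: 30,840 g / 264,572 L × 1000 = 116.6 mg/L.

117 ppm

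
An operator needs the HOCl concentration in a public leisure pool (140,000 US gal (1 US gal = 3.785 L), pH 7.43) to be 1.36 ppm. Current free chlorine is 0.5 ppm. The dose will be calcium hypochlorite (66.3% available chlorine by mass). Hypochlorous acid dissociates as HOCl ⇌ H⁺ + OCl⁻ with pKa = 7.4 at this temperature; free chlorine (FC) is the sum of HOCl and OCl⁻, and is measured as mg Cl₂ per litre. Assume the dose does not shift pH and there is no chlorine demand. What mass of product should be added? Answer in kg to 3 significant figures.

1.85 kg

Volume: 140,000 US gal × 3.785 L/gal = 529,900 L.
[OCl⁻]/[HOCl] = 10^(pH − pKa) = 10^(7.43 − 7.4) = 1.072; fraction as HOCl = 1/(1 + 1.072) = 0.4827.
Free chlorine required for 1.36 ppm HOCl: 1.36 / 0.4827 = 2.817 ppm.
FC to add: 2.817 − 0.5 = 2.317 mg/L as Cl₂.
Cl₂ equivalent: 2.317 mg/L × 529,900 L = 1228 g.
Product at 66.3% available Cl: 1228 / 0.663 = 1852 g.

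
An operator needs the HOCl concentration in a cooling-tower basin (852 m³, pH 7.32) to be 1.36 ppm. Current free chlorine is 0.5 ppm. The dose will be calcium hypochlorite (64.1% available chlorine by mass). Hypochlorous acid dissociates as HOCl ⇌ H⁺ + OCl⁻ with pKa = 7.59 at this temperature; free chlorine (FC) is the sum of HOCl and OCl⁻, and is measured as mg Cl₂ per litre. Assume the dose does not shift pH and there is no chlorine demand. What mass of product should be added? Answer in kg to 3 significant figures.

2.11 kg

Volume: 852 m³ = 852,000 L.
[OCl⁻]/[HOCl] = 10^(pH − pKa) = 10^(7.32 − 7.59) = 0.537; fraction as HOCl = 1/(1 + 0.537) = 0.6506.
Free chlorine required for 1.36 ppm HOCl: 1.36 / 0.6506 = 2.09 ppm.
FC to add: 2.09 − 0.5 = 1.59 mg/L as Cl₂.
Cl₂ equivalent: 1.59 mg/L × 852,000 L = 1355 g.
Product at 64.1% available Cl: 1355 / 0.641 = 2114 g.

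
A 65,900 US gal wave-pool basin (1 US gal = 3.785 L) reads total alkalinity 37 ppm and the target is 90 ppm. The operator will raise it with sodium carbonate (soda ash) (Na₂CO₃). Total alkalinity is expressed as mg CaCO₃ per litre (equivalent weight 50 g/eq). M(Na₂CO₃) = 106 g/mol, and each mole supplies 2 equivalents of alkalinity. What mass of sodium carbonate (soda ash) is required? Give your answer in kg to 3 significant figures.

14.0 kg

Volume: 65,900 US gal × 3.785 L/gal = 249,432 L.
Alkalinity to add: (90 − 37) = 53 mg/L as CaCO₃ × 249,432 L = 13,220 g as CaCO₃.
Equivalents: 13,220 g ÷ 50 g/eq = 264.4 eq.
Each mole of Na₂CO₃ supplies 2 eq, so 264.4 / 2 = 132.2 mol.
Mass: 132.2 mol × 106 g/mol = 14,010 g.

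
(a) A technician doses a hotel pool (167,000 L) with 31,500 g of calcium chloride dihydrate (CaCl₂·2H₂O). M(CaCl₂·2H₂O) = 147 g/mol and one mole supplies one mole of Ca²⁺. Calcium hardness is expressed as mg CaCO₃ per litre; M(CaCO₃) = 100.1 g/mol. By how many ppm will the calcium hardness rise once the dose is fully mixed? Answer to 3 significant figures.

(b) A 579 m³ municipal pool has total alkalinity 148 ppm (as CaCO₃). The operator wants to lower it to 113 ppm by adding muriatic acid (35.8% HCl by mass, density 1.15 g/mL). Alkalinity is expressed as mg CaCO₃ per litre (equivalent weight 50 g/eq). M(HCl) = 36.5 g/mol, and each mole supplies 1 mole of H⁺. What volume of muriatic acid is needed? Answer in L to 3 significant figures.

(a) 128 ppm; (b) 35.9 L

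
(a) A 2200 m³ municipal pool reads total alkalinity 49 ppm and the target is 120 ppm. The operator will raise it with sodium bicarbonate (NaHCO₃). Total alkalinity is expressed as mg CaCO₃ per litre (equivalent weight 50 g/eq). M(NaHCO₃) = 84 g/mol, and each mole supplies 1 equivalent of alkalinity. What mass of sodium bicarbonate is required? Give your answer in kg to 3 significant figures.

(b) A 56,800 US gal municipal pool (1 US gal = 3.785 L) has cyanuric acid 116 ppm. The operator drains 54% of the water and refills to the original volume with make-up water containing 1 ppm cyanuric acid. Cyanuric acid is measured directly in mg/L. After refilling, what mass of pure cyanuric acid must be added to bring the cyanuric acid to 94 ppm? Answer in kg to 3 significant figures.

(a) 262 kg; (b) 8.62 kg

(a) Volume: 2200 m³ = 2,200,000 L.
(a) Alkalinity to add: (120 − 49) = 71 mg/L as CaCO₃ × 2,200,000 L = 156,200 g as CaCO₃.
(a) Equivalents: 156,200 g ÷ 50 g/eq = 3124 eq.
(a) NaHCO₃ supplies 1 eq per mole → 3124 mol.
(a) Mass: 3124 mol × 84 g/mol = 262,400 g.

(b) Volume: 56,800 US gal × 3.785 L/gal = 214,988 L.
(b) After draining 54% and refilling: 116 × 0.46 + 1 × 0.54 = 53.9 ppm.
(b) Deficit to target: 94 − 53.9 = 40.1 mg/L.
(b) Mass: 40.1 mg/L × 214,988 L = 8621 g cyanuric acid.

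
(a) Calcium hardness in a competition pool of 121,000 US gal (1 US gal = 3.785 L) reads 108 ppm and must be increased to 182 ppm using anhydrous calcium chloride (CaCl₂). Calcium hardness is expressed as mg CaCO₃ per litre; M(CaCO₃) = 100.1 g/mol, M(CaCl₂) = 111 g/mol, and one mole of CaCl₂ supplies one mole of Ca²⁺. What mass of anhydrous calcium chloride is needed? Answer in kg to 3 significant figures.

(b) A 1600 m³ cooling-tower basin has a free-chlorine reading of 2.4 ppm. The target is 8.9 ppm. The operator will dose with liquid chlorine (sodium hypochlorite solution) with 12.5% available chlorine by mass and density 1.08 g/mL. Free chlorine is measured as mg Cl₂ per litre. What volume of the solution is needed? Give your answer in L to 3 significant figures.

(a) 37.6 kg; (b) 77.0 L

(a) Volume: 121,000 US gal × 3.785 L/gal = 457,985 L.
(a) Hardness to add: (182 − 108) = 74 mg/L as CaCO₃ × 457,985 L = 33,890 g as CaCO₃.
(a) Moles of Ca²⁺ (1 mol Ca²⁺ ≡ 1 mol CaCO₃): 33,890 / 100.1 g/mol = 338.6 mol.
(a) Mass of CaCl₂: 338.6 × 111 = 37,580 g.

(b) Volume: 1600 m³ = 1,600,000 L.
(b) Chlorine deficit: 8.9 − 2.4 = 6.5 ppm = 6.5 mg/L as Cl₂.
(b) Cl₂ equivalent needed: 6.5 mg/L × 1,600,000 L = 10,400,000 mg = 10,400 g.
(b) Product at 12.5% available chlorine: 10,400 / 0.125 = 83,200 g.
(b) Volume at density 1.08 g/mL: 83,200 g ÷ 1.08 g/mL = 77,040 mL.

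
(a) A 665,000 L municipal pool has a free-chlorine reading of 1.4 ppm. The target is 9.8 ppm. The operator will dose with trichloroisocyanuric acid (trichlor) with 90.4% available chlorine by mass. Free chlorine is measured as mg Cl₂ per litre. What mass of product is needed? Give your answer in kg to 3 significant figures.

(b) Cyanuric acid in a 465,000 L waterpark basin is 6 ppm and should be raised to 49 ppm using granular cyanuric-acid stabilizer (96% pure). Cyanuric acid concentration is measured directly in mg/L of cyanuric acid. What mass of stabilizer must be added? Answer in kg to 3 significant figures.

(a) 6.18 kg; (b) 20.8 kg

(a) Chlorine deficit: 9.8 − 1.4 = 8.4 ppm = 8.4 mg/L as Cl₂.
(a) Cl₂ equivalent needed: 8.4 mg/L × 665,000 L = 5,586,000 mg = 5586 g.
(a) Product at 90.4% available chlorine: 5586 / 0.904 = 6179 g.

(b) CYA to add: (49 − 6) = 43 mg/L × 465,000 L = 20,000 g cyanuric acid.
(b) At 96% purity: 20,000 / 0.96 = 20,830 g product.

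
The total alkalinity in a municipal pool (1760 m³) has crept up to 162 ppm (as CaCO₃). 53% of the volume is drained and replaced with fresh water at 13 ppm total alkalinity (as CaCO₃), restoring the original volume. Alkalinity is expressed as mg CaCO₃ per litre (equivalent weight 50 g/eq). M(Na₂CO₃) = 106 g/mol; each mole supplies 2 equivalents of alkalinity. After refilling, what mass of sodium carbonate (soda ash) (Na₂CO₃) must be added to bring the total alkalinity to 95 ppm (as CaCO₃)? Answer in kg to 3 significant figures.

22.3 kg

Volume: 1760 m³ = 1,760,000 L.
After draining 53% and refilling: 162 × 0.47 + 13 × 0.53 = 83.03 ppm.
Deficit to target: 95 − 83.03 = 11.97 mg/L.
As CaCO₃: 11.97 mg/L × 1,760,000 L = 21,070 g; ÷ 50 g/eq ÷ 2 = 210.7 mol Na₂CO₃.
Mass: 210.7 × 106 = 22,330 g.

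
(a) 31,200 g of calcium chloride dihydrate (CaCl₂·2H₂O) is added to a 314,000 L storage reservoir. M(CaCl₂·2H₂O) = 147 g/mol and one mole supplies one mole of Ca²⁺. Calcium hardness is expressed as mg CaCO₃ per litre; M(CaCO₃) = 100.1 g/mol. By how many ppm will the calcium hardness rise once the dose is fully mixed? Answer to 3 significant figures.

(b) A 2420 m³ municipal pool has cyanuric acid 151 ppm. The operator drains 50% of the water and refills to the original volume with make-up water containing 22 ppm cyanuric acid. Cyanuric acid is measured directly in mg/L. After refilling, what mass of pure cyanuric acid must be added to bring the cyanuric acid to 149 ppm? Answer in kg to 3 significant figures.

(a) 67.7 ppm; (b) 151 kg

(a) Moles of Ca²⁺: 31,200 g ÷ 147 g/mol = 212.2 mol.
(a) As CaCO₃: 212.2 mol × 100.1 g/mol = 21,250 g.
(a) Rise: 21,250 g / 314,000 L × 1000 = 67.66 mg/L.

(b) Volume: 2420 m³ = 2,420,000 L.
(b) After draining 50% and refilling: 151 × 0.50 + 22 × 0.50 = 86.5 ppm.
(b) Deficit to target: 149 − 86.5 = 62.5 mg/L.
(b) Mass: 62.5 mg/L × 2,420,000 L = 151,200 g cyanuric acid.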